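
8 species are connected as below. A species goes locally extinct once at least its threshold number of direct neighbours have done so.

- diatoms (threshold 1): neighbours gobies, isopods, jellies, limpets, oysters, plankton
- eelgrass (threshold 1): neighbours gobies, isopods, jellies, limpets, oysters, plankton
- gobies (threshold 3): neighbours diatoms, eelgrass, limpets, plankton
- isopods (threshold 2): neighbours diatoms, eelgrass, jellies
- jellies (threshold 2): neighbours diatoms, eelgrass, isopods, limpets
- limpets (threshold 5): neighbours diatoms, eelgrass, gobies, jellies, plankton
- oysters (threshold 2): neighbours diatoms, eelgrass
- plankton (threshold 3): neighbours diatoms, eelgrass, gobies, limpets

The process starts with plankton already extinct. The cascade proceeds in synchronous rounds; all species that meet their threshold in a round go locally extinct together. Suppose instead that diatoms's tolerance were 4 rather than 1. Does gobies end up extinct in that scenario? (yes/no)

no

With diatoms's tolerance at 4:
Round 1 — plankton goes locally extinct (initial).
Round 2 — checking thresholds:
  diatoms: 1 of 6 neighbours < 4, not yet.
  eelgrass: 1 of 6 neighbours ≥ 1, goes locally extinct.
  gobies: 1 of 4 neighbours < 3, not yet.
  limpets: 1 of 5 neighbours < 5, not yet.
Round 3 — no new extinctions; cascade stops.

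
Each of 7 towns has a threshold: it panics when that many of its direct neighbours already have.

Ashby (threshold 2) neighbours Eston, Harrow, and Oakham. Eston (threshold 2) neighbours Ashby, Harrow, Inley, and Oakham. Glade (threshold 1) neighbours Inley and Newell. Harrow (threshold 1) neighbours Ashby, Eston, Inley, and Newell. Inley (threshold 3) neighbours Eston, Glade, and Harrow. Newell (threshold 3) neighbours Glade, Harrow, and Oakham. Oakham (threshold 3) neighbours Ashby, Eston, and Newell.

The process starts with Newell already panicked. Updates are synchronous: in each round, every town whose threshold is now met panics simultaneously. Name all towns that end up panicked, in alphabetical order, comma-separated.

Round 1 — Newell panics (initial).
Round 2 — checking thresholds:
  Glade: 1 of 2 neighbours ≥ 1, panics.
  Harrow: 1 of 4 neighbours ≥ 1, panics.
  Oakham: 1 of 3 neighbours < 3, below threshold.
Round 3 — no new panics; cascade stops.

Glade, Harrow, Newell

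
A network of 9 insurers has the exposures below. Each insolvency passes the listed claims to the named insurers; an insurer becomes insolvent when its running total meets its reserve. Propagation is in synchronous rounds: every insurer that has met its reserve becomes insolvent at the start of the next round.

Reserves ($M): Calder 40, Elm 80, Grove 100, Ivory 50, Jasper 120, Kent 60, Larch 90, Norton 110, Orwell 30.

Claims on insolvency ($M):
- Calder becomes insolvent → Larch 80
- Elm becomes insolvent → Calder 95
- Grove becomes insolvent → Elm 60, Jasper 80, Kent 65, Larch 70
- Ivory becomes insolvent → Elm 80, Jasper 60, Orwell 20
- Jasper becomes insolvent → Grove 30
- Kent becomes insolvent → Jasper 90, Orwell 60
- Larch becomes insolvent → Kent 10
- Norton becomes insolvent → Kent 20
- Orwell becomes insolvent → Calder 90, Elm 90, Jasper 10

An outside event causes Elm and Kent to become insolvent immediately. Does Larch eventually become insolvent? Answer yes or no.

no

Round 1 — Elm, Kent become insolvent (initial).
  Calder: +95 → 95 ≥ 40
  Jasper: +90 → 90 < 120
  Orwell: +60 → 60 ≥ 30
Round 2 — Calder, Orwell become insolvent.
  Jasper: +10 → 100 < 120
  Larch: +80 → 80 < 90
No further insolvencies.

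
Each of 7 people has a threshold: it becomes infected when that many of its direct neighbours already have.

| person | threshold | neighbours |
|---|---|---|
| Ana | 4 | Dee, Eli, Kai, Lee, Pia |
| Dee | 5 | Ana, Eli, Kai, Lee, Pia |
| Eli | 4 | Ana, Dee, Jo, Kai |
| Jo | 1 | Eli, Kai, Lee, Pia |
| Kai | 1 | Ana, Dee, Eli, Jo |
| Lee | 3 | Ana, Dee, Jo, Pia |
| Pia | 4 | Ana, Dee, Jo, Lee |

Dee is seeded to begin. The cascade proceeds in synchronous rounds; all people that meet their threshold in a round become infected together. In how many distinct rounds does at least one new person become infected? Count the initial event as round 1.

Round 1 — Dee becomes infected (initial).
Round 2 — checking thresholds:
  Ana: 1 of 5 neighbours < 4, holds.
  Eli: 1 of 4 neighbours < 4, holds.
  Kai: 1 of 4 neighbours ≥ 1, becomes infected.
  Lee: 1 of 4 neighbours < 3, holds.
  Pia: 1 of 4 neighbours < 4, holds.
Round 3 — checking thresholds:
  Ana: 2 of 5 neighbours < 4, holds.
  Eli: 2 of 4 neighbours < 4, holds.
  Jo: 1 of 4 neighbours ≥ 1, becomes infected.
  Lee: 1 of 4 neighbours < 3, holds.
  Pia: 1 of 4 neighbours < 4, holds.
Round 4 — no new infections; cascade stops.

3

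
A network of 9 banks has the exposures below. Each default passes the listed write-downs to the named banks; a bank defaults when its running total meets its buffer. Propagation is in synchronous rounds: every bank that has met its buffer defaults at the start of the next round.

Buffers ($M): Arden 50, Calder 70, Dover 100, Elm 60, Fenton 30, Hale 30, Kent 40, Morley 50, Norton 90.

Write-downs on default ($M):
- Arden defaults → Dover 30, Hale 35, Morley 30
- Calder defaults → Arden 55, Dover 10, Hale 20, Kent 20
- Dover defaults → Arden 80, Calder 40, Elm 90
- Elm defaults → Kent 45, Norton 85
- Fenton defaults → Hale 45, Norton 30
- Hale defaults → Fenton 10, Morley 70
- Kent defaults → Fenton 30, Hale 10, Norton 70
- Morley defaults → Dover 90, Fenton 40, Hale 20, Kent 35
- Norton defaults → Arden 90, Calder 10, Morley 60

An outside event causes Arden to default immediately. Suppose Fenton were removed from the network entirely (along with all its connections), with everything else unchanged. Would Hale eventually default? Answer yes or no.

yes

With Fenton removed:
Round 1 — Arden defaults (initial).
  Dover: +30 → 30 < 100
  Hale: +35 → 35 ≥ 30
  Morley: +30 → 30 < 50
Round 2 — Hale defaults.
  Morley: +70 → 100 ≥ 50
Round 3 — Morley defaults.
  Dover: +90 → 120 ≥ 100
  Kent: +35 → 35 < 40
Round 4 — Dover defaults.
  Calder: +40 → 40 < 70
  Elm: +90 → 90 ≥ 60
Round 5 — Elm defaults.
  Kent: +45 → 80 ≥ 40
  Norton: +85 → 85 < 90
Round 6 — Kent defaults.
  Norton: +70 → 155 ≥ 90
Round 7 — Norton defaults.
  Calder: +10 → 50 < 70
No further defaults.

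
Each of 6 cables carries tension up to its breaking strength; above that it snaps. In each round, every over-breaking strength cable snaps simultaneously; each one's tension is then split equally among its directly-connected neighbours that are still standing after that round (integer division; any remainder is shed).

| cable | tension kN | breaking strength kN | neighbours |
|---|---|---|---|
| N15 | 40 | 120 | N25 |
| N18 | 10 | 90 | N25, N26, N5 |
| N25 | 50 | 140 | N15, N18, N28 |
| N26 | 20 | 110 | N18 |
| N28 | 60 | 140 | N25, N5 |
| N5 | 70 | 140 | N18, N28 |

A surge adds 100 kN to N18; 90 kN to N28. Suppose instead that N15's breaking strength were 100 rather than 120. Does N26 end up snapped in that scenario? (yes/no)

With N15's breaking strength at 100:
Round 1 — N18 at 110 > 90; N28 at 150 > 140. N18, N28 snap.
  N18 sheds 110 kN to N25, N26, N5: 36 each (2 lost).
    N25: 50+36 = 86 ≤ 140
    N26: 20+36 = 56 ≤ 110
    N5: 70+36 = 106 ≤ 140
  N28 sheds 150 kN to N25, N5: 75 each.
    N25: 86+75 = 161 > 140
    N5: 106+75 = 181 > 140
Round 2 — N25, N5 snap.
  N25 sheds 161 kN to N15: 161 each.
    N15: 40+161 = 201 > 100
  N5 sheds 181 kN: no online neighbours, lost.
Round 3 — N15 snaps.
  N15 sheds 201 kN: no online neighbours, lost.
No further breaks.

no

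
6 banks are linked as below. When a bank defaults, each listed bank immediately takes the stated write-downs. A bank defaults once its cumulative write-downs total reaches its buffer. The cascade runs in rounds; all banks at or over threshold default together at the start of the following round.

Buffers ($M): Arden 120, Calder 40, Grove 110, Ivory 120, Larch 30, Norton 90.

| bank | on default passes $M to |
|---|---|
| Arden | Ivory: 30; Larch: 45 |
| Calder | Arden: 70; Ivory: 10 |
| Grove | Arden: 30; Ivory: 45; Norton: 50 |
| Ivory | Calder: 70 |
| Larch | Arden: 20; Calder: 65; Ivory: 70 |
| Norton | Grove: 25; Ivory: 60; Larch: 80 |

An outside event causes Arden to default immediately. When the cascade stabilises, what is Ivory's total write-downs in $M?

110

Round 1 — Arden defaults (initial).
  Ivory: +30 → 30 < 120
  Larch: +45 → 45 ≥ 30
Round 2 — Larch defaults.
  Calder: +65 → 65 ≥ 40
  Ivory: +70 → 100 < 120
Round 3 — Calder defaults.
  Ivory: +10 → 110 < 120
No further defaults.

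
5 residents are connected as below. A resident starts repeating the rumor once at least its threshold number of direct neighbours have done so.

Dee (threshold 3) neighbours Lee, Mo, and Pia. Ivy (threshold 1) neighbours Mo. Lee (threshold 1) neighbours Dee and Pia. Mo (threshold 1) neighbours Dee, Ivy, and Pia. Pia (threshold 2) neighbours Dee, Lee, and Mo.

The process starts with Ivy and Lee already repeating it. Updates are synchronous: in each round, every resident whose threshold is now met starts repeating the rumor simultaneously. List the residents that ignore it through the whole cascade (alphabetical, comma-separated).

Round 1 — Ivy, Lee start repeating the rumor (initial).
Round 2 — checking thresholds:
  Dee: 1 of 3 neighbours < 3, below threshold.
  Mo: 1 of 3 neighbours ≥ 1, starts repeating the rumor.
  Pia: 1 of 3 neighbours < 2, below threshold.
Round 3 — checking thresholds:
  Dee: 2 of 3 neighbours < 3, below threshold.
  Pia: 2 of 3 neighbours ≥ 2, starts repeating the rumor.
Round 4 — checking thresholds:
  Dee: 3 of 3 neighbours ≥ 3, starts repeating the rumor.
Round 5 — no new spreads; cascade stops.

none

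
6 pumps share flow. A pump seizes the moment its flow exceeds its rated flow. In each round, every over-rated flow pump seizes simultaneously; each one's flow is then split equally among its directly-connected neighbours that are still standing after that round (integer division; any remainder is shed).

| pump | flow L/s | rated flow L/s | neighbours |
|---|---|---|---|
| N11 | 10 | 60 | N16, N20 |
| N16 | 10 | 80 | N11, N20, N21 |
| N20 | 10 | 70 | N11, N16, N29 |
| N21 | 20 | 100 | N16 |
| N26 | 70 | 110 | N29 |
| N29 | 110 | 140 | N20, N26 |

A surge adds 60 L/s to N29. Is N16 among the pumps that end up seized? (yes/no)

Round 1 — N29 at 170 > 140. N29 seizes.
  N29 sheds 170 L/s to N20, N26: 85 each.
    N20: 10+85 = 95 > 70
    N26: 70+85 = 155 > 110
Round 2 — N20, N26 seize.
  N20 sheds 95 L/s to N11, N16: 47 each (1 lost).
    N11: 10+47 = 57 ≤ 60
    N16: 10+47 = 57 ≤ 80
  N26 sheds 155 L/s: no online neighbours, lost.
No further seizures.

no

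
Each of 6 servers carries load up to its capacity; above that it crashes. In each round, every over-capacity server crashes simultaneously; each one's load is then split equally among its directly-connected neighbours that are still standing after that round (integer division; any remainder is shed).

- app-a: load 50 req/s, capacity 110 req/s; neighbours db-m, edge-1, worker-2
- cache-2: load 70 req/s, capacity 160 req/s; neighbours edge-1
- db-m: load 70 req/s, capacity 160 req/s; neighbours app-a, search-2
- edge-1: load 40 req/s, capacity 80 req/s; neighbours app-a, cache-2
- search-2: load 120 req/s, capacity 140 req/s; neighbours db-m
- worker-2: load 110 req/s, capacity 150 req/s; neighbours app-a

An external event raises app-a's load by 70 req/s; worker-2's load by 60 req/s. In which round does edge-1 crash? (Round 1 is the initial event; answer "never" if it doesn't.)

Round 1 — app-a at 120 > 110; worker-2 at 170 > 150. app-a, worker-2 crash.
  app-a sheds 120 req/s to db-m, edge-1: 60 each.
    db-m: 70+60 = 130 ≤ 160
    edge-1: 40+60 = 100 > 80
  worker-2 sheds 170 req/s: no online neighbours, lost.
Round 2 — edge-1 crashes.
  edge-1 sheds 100 req/s to cache-2: 100 each.
    cache-2: 70+100 = 170 > 160
Round 3 — cache-2 crashes.
  cache-2 sheds 170 req/s: no online neighbours, lost.
No further crashes.

2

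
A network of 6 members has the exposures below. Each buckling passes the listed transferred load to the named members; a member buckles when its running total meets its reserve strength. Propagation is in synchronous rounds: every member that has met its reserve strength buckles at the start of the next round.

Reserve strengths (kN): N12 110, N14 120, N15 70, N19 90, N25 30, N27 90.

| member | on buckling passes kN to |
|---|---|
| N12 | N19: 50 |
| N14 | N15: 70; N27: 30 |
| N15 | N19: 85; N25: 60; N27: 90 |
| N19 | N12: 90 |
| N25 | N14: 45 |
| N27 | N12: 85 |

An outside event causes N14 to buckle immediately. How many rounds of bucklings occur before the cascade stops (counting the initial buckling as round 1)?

Round 1 — N14 buckles (initial).
  N15: +70 → 70 ≥ 70
  N27: +30 → 30 < 90
Round 2 — N15 buckles.
  N19: +85 → 85 < 90
  N25: +60 → 60 ≥ 30
  N27: +90 → 120 ≥ 90
Round 3 — N25, N27 buckle.
  N12: +85 → 85 < 110
No further bucklings.

3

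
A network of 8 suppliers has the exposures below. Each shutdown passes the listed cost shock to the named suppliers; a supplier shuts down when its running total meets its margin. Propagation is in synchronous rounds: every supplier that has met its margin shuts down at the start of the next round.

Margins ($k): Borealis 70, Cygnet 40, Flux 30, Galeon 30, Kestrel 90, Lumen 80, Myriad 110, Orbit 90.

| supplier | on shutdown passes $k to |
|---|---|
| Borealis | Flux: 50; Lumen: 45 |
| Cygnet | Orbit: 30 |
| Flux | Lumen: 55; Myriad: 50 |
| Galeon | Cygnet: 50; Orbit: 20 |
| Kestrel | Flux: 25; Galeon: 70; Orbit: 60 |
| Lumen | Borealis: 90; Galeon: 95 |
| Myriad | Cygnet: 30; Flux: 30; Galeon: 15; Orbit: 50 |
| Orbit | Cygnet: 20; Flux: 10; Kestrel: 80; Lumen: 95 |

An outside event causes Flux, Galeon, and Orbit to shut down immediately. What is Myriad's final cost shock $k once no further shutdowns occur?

Round 1 — Flux, Galeon, Orbit shut down (initial).
  Cygnet: +50+20 → 70 ≥ 40
  Kestrel: +80 → 80 < 90
  Lumen: +55+95 → 150 ≥ 80
  Myriad: +50 → 50 < 110
Round 2 — Cygnet, Lumen shut down.
  Borealis: +90 → 90 ≥ 70
Round 3 — Borealis shuts down.
No further shutdowns.

50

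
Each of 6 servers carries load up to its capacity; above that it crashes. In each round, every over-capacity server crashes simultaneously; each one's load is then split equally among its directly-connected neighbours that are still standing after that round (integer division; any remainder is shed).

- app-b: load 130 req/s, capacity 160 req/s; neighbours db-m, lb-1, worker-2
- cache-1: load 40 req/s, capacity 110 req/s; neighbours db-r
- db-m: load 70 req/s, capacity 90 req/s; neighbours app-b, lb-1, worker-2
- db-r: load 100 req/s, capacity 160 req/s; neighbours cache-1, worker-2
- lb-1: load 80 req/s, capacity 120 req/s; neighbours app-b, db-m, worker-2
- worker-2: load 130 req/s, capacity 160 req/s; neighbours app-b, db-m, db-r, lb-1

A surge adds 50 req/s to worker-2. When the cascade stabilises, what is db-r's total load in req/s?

145

Round 1 — worker-2 at 180 > 160. worker-2 crashes.
  worker-2 sheds 180 req/s to app-b, db-m, db-r, lb-1: 45 each.
    app-b: 130+45 = 175 > 160
    db-m: 70+45 = 115 > 90
    db-r: 100+45 = 145 ≤ 160
    lb-1: 80+45 = 125 > 120
Round 2 — app-b, db-m, lb-1 crash.
  app-b sheds 175 req/s: no online neighbours, lost.
  db-m sheds 115 req/s: no online neighbours, lost.
  lb-1 sheds 125 req/s: no online neighbours, lost.
No further crashes.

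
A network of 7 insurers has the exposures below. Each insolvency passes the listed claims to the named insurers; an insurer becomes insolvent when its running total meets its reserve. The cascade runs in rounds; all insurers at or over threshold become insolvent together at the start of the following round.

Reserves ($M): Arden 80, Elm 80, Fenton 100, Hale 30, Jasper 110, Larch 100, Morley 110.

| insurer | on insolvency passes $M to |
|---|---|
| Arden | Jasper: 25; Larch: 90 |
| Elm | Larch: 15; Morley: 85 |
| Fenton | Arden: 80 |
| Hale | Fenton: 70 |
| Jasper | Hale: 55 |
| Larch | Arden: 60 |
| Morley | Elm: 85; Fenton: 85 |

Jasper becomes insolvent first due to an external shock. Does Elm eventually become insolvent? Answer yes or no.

no

Round 1 — Jasper becomes insolvent (initial).
  Hale: +55 → 55 ≥ 30
Round 2 — Hale becomes insolvent.
  Fenton: +70 → 70 < 100
No further insolvencies.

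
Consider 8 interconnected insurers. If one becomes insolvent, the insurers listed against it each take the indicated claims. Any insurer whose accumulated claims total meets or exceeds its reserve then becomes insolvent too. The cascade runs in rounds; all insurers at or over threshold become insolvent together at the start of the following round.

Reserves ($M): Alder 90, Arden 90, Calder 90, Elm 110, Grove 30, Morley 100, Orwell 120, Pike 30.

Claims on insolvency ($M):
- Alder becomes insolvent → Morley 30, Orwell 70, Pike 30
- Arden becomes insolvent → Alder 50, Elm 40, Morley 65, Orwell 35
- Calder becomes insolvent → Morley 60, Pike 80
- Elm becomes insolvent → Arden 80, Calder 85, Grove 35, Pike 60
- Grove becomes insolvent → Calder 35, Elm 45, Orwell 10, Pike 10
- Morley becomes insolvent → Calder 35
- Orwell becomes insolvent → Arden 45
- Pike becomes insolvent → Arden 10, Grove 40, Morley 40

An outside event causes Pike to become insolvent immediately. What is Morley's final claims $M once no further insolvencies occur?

Round 1 — Pike becomes insolvent (initial).
  Arden: +10 → 10 < 90
  Grove: +40 → 40 ≥ 30
  Morley: +40 → 40 < 100
Round 2 — Grove becomes insolvent.
  Calder: +35 → 35 < 90
  Elm: +45 → 45 < 110
  Orwell: +10 → 10 < 120
No further insolvencies.

40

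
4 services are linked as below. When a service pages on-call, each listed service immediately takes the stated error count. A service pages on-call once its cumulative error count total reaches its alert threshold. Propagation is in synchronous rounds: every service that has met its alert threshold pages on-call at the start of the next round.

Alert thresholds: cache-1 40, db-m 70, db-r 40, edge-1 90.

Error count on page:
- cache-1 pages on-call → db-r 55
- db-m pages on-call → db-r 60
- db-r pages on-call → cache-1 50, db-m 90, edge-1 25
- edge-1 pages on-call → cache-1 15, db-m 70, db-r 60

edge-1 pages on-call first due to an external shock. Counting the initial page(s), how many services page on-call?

4

Round 1 — edge-1 pages on-call (initial).
  cache-1: +15 → 15 < 40
  db-m: +70 → 70 ≥ 70
  db-r: +60 → 60 ≥ 40
Round 2 — db-m, db-r page on-call.
  cache-1: +50 → 65 ≥ 40
Round 3 — cache-1 pages on-call.
No further pages.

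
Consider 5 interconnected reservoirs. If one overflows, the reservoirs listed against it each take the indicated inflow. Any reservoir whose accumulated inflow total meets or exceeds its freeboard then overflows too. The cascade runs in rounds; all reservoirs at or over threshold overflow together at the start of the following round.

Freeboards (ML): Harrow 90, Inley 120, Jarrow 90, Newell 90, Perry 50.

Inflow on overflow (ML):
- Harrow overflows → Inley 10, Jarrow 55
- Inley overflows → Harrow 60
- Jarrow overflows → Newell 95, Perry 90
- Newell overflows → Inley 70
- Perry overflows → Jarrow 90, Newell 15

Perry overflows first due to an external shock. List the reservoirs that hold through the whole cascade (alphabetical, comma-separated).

Round 1 — Perry overflows (initial).
  Jarrow: +90 → 90 ≥ 90
  Newell: +15 → 15 < 90
Round 2 — Jarrow overflows.
  Newell: +95 → 110 ≥ 90
Round 3 — Newell overflows.
  Inley: +70 → 70 < 120
No further overflows.

Harrow, Inley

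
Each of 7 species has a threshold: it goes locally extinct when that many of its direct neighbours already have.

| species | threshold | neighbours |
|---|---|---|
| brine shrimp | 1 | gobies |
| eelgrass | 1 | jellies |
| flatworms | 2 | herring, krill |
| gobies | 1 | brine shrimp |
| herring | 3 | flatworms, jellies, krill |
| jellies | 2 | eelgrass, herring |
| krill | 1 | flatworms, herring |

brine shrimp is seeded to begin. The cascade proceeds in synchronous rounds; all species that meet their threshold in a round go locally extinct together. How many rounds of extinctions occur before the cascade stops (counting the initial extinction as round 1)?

2

Round 1 — brine shrimp goes locally extinct (initial).
Round 2 — checking thresholds:
  gobies: 1 of 1 neighbours ≥ 1, goes locally extinct.
Round 3 — no new extinctions; cascade stops.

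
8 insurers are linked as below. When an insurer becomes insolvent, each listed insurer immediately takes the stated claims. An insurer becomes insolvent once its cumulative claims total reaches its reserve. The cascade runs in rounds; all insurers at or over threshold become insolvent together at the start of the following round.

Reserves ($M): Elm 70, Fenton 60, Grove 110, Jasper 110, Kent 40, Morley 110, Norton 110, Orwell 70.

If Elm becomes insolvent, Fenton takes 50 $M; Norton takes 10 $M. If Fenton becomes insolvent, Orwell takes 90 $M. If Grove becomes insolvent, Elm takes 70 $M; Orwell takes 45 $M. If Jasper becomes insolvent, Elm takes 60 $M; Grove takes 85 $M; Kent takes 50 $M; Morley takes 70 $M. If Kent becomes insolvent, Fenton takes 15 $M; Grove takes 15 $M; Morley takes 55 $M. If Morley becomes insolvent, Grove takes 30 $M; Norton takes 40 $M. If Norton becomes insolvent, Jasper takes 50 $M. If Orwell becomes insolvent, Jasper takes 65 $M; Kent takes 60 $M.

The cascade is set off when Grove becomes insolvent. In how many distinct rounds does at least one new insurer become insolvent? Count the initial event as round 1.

2

Round 1 — Grove becomes insolvent (initial).
  Elm: +70 → 70 ≥ 70
  Orwell: +45 → 45 < 70
Round 2 — Elm becomes insolvent.
  Fenton: +50 → 50 < 60
  Norton: +10 → 10 < 110
No further insolvencies.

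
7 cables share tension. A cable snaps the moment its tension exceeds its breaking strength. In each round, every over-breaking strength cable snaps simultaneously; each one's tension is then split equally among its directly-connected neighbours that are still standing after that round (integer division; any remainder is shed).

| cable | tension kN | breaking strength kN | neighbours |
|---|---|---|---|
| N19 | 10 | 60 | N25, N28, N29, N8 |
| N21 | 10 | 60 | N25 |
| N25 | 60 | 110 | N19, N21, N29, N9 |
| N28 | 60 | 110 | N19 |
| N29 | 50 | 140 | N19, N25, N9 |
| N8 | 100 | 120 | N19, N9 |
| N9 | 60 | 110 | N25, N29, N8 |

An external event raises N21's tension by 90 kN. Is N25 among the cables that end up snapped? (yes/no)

yes

Round 1 — N21 at 100 > 60. N21 snaps.
  N21 sheds 100 kN to N25: 100 each.
    N25: 60+100 = 160 > 110
Round 2 — N25 snaps.
  N25 sheds 160 kN to N19, N29, N9: 53 each (1 lost).
    N19: 10+53 = 63 > 60
    N29: 50+53 = 103 ≤ 140
    N9: 60+53 = 113 > 110
Round 3 — N19, N9 snap.
  N19 sheds 63 kN to N28, N29, N8: 21 each.
    N28: 60+21 = 81 ≤ 110
    N29: 103+21 = 124 ≤ 140
    N8: 100+21 = 121 > 120
  N9 sheds 113 kN to N29, N8: 56 each (1 lost).
    N29: 124+56 = 180 > 140
    N8: 121+56 = 177 > 120
Round 4 — N29, N8 snap.
  N29 sheds 180 kN: no online neighbours, lost.
  N8 sheds 177 kN: no online neighbours, lost.
No further breaks.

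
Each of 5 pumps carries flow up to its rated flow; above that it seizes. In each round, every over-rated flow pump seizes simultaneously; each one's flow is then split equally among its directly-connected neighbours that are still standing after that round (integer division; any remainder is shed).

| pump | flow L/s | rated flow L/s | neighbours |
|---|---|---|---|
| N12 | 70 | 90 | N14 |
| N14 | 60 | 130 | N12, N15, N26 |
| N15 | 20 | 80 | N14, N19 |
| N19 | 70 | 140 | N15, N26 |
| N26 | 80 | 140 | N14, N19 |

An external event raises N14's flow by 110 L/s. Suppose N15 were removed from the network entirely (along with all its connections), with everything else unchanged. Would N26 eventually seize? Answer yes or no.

With N15 removed:
Round 1 — N14 at 170 > 130. N14 seizes.
  N14 sheds 170 L/s to N12, N26: 85 each.
    N12: 70+85 = 155 > 90
    N26: 80+85 = 165 > 140
Round 2 — N12, N26 seize.
  N12 sheds 155 L/s: no online neighbours, lost.
  N26 sheds 165 L/s to N19: 165 each.
    N19: 70+165 = 235 > 140
Round 3 — N19 seizes.
  N19 sheds 235 L/s: no online neighbours, lost.
No further seizures.

yes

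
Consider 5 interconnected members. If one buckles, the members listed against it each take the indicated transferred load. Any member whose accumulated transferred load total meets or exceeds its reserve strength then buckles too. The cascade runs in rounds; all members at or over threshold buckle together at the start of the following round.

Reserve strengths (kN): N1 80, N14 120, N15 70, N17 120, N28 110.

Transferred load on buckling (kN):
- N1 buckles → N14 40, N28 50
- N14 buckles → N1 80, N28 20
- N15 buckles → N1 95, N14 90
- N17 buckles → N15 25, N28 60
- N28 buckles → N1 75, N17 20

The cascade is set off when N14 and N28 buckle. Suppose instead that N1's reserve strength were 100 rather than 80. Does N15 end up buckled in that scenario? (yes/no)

no

With N1's reserve strength at 100:
Round 1 — N14, N28 buckle (initial).
  N1: +80+75 → 155 ≥ 100
  N17: +20 → 20 < 120
Round 2 — N1 buckles.
No further bucklings.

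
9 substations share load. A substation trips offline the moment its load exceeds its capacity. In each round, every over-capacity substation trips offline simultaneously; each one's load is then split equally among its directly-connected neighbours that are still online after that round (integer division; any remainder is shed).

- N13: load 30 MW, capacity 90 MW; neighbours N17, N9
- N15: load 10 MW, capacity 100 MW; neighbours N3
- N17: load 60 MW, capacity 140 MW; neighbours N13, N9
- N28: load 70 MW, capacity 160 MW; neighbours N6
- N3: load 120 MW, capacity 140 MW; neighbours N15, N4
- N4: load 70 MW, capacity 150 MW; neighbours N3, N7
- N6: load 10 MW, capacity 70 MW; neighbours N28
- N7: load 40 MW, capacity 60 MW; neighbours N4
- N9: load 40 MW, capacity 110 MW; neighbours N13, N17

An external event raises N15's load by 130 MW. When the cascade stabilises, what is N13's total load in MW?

30

Round 1 — N15 at 140 > 100. N15 trips offline.
  N15 sheds 140 MW to N3: 140 each.
    N3: 120+140 = 260 > 140
Round 2 — N3 trips offline.
  N3 sheds 260 MW to N4: 260 each.
    N4: 70+260 = 330 > 150
Round 3 — N4 trips offline.
  N4 sheds 330 MW to N7: 330 each.
    N7: 40+330 = 370 > 60
Round 4 — N7 trips offline.
  N7 sheds 370 MW: no online neighbours, lost.
No further trips.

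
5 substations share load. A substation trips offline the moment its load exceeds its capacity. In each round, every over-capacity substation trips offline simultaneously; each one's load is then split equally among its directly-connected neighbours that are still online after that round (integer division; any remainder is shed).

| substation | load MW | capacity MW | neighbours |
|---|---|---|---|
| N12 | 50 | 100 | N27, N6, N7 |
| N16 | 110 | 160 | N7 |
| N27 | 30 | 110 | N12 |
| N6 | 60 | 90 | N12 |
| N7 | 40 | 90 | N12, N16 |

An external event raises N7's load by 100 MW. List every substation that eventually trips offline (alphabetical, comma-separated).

Round 1 — N7 at 140 > 90. N7 trips offline.
  N7 sheds 140 MW to N12, N16: 70 each.
    N12: 50+70 = 120 > 100
    N16: 110+70 = 180 > 160
Round 2 — N12, N16 trip offline.
  N12 sheds 120 MW to N27, N6: 60 each.
    N27: 30+60 = 90 ≤ 110
    N6: 60+60 = 120 > 90
  N16 sheds 180 MW: no online neighbours, lost.
Round 3 — N6 trips offline.
  N6 sheds 120 MW: no online neighbours, lost.
No further trips.

N12, N16, N6, N7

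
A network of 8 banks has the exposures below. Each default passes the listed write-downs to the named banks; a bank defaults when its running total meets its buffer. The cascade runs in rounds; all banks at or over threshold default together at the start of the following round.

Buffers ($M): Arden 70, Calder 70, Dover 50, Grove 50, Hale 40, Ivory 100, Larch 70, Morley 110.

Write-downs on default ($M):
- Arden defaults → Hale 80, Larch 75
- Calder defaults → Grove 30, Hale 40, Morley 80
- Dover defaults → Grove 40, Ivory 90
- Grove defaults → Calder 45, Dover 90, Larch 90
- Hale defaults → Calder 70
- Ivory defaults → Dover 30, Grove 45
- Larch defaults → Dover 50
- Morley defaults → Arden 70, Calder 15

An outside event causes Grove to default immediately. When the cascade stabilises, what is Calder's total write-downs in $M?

45

Round 1 — Grove defaults (initial).
  Calder: +45 → 45 < 70
  Dover: +90 → 90 ≥ 50
  Larch: +90 → 90 ≥ 70
Round 2 — Dover, Larch default.
  Ivory: +90 → 90 < 100
No further defaults.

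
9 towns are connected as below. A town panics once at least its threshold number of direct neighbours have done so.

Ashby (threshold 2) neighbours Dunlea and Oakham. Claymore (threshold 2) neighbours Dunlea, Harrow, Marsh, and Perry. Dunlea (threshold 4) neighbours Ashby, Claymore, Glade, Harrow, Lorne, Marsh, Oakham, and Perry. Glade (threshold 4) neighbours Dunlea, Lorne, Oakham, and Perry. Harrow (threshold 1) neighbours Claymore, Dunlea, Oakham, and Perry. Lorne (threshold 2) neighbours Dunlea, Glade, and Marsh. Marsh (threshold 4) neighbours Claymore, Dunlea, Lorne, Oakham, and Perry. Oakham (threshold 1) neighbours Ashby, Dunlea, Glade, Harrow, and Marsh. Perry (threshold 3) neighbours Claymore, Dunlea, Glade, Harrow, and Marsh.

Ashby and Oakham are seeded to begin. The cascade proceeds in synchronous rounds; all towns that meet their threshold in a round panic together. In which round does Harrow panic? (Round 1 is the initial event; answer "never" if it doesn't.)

2

Round 1 — Ashby, Oakham panic (initial).
Round 2 — checking thresholds:
  Dunlea: 2 of 8 neighbours < 4, below threshold.
  Glade: 1 of 4 neighbours < 4, below threshold.
  Harrow: 1 of 4 neighbours ≥ 1, panics.
  Marsh: 1 of 5 neighbours < 4, below threshold.
Round 3 — no new panics; cascade stops.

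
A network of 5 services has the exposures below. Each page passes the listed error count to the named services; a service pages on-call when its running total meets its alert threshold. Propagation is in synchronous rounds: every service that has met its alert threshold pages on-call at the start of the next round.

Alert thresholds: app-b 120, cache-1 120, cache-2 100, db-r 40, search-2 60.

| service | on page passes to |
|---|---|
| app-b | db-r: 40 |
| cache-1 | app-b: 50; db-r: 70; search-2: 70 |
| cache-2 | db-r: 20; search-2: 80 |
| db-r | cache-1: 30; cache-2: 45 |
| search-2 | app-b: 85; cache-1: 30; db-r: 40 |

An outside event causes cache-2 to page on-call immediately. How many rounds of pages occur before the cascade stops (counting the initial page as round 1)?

Round 1 — cache-2 pages on-call (initial).
  db-r: +20 → 20 < 40
  search-2: +80 → 80 ≥ 60
Round 2 — search-2 pages on-call.
  app-b: +85 → 85 < 120
  cache-1: +30 → 30 < 120
  db-r: +40 → 60 ≥ 40
Round 3 — db-r pages on-call.
  cache-1: +30 → 60 < 120
No further pages.

3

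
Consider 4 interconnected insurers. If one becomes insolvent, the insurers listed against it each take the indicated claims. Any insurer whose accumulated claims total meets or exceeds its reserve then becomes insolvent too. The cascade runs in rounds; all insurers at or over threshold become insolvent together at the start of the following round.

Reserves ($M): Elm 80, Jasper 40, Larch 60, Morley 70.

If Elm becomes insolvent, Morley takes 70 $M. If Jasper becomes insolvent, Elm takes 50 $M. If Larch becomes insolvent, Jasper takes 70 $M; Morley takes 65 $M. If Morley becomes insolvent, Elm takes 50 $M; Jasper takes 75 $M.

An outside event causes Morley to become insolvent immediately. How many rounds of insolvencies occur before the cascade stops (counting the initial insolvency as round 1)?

3

Round 1 — Morley becomes insolvent (initial).
  Elm: +50 → 50 < 80
  Jasper: +75 → 75 ≥ 40
Round 2 — Jasper becomes insolvent.
  Elm: +50 → 100 ≥ 80
Round 3 — Elm becomes insolvent.
No further insolvencies.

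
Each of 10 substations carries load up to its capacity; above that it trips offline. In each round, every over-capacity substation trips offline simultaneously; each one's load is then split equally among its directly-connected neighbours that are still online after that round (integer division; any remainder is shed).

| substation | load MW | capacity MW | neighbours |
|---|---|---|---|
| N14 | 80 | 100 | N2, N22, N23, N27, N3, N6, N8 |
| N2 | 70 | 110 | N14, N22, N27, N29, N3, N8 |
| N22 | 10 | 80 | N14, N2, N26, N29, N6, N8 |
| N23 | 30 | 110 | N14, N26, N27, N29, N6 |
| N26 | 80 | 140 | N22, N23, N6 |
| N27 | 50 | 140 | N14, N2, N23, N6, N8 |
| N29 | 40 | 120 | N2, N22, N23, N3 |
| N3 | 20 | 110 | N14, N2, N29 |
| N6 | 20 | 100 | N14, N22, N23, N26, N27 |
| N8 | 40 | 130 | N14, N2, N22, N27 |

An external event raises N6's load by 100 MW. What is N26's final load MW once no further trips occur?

104

Round 1 — N6 at 120 > 100. N6 trips offline.
  N6 sheds 120 MW to N14, N22, N23, N26, N27: 24 each.
    N14: 80+24 = 104 > 100
    N22: 10+24 = 34 ≤ 80
    N23: 30+24 = 54 ≤ 110
    N26: 80+24 = 104 ≤ 140
    N27: 50+24 = 74 ≤ 140
Round 2 — N14 trips offline.
  N14 sheds 104 MW to N2, N22, N23, N27, N3, N8: 17 each (2 lost).
    N2: 70+17 = 87 ≤ 110
    N22: 34+17 = 51 ≤ 80
    N23: 54+17 = 71 ≤ 110
    N27: 74+17 = 91 ≤ 140
    N3: 20+17 = 37 ≤ 110
    N8: 40+17 = 57 ≤ 130
No further trips.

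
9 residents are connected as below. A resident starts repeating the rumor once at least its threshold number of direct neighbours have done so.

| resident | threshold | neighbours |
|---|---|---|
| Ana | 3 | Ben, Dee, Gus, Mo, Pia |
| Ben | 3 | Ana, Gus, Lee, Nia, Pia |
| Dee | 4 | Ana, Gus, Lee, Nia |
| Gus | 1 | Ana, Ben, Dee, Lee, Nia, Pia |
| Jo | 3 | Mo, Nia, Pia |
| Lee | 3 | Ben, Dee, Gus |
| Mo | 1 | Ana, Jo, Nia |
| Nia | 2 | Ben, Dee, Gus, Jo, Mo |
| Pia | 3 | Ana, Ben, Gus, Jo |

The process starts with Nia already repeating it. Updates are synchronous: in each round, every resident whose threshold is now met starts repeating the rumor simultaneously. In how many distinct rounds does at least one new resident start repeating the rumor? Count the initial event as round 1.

2

Round 1 — Nia starts repeating the rumor (initial).
Round 2 — checking thresholds:
  Ben: 1 of 5 neighbours < 3, not yet.
  Dee: 1 of 4 neighbours < 4, not yet.
  Gus: 1 of 6 neighbours ≥ 1, starts repeating the rumor.
  Jo: 1 of 3 neighbours < 3, not yet.
  Mo: 1 of 3 neighbours ≥ 1, starts repeating the rumor.
Round 3 — no new spreads; cascade stops.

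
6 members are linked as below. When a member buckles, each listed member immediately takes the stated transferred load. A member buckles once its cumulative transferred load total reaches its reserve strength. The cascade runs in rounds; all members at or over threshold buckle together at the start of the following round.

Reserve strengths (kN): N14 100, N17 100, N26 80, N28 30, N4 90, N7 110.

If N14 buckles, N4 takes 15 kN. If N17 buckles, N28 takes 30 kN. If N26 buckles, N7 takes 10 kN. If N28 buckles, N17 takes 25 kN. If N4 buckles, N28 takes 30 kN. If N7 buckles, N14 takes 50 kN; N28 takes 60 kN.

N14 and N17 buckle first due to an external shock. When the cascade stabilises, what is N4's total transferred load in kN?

15

Round 1 — N14, N17 buckle (initial).
  N28: +30 → 30 ≥ 30
  N4: +15 → 15 < 90
Round 2 — N28 buckles.
No further bucklings.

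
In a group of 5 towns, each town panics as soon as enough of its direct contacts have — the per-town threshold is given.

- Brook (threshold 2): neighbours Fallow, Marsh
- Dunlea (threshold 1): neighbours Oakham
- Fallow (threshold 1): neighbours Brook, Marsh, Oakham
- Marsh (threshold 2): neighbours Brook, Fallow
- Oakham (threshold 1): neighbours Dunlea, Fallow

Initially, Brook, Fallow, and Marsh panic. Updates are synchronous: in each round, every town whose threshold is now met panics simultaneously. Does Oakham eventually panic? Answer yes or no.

yes

Round 1 — Brook, Fallow, Marsh panic (initial).
Round 2 — checking thresholds:
  Oakham: 1 of 2 neighbours ≥ 1, panics.
Round 3 — checking thresholds:
  Dunlea: 1 of 1 neighbours ≥ 1, panics.
Round 4 — no new panics; cascade stops.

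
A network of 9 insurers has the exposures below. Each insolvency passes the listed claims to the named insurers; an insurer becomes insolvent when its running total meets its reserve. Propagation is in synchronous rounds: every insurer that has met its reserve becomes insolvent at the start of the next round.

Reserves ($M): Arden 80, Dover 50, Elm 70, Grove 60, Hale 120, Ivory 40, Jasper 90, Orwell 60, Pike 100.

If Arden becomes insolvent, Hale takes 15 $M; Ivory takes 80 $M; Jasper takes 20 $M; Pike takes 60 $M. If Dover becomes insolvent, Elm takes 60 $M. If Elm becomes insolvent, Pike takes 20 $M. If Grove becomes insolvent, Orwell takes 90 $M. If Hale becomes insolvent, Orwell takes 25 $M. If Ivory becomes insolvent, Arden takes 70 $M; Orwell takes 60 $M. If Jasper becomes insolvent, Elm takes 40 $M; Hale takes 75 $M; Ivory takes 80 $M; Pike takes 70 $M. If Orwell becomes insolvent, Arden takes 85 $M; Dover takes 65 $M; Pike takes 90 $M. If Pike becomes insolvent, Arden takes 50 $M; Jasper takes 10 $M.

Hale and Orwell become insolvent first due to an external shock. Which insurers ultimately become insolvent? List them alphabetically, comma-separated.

Round 1 — Hale, Orwell become insolvent (initial).
  Arden: +85 → 85 ≥ 80
  Dover: +65 → 65 ≥ 50
  Pike: +90 → 90 < 100
Round 2 — Arden, Dover become insolvent.
  Elm: +60 → 60 < 70
  Ivory: +80 → 80 ≥ 40
  Jasper: +20 → 20 < 90
  Pike: +60 → 150 ≥ 100
Round 3 — Ivory, Pike become insolvent.
  Jasper: +10 → 30 < 90
No further insolvencies.

Arden, Dover, Hale, Ivory, Orwell, Pike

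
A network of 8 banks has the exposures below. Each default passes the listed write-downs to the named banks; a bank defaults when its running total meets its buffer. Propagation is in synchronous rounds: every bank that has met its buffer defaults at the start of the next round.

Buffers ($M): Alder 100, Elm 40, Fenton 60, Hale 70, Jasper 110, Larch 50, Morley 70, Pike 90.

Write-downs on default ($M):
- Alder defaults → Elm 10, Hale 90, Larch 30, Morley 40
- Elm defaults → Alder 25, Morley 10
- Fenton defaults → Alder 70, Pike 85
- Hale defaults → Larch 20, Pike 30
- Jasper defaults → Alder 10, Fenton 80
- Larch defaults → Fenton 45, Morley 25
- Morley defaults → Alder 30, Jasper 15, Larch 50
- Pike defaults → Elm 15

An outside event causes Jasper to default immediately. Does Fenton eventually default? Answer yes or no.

yes

Round 1 — Jasper defaults (initial).
  Alder: +10 → 10 < 100
  Fenton: +80 → 80 ≥ 60
Round 2 — Fenton defaults.
  Alder: +70 → 80 < 100
  Pike: +85 → 85 < 90
No further defaults.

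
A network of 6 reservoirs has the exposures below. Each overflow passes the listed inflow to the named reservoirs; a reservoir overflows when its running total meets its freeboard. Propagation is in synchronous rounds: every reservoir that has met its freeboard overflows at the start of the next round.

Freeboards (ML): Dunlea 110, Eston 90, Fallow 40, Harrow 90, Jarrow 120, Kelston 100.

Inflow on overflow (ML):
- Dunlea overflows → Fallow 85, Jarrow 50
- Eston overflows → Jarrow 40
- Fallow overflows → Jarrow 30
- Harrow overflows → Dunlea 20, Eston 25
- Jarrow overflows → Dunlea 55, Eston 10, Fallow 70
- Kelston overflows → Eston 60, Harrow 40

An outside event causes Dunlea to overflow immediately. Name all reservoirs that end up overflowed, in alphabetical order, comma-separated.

Round 1 — Dunlea overflows (initial).
  Fallow: +85 → 85 ≥ 40
  Jarrow: +50 → 50 < 120
Round 2 — Fallow overflows.
  Jarrow: +30 → 80 < 120
No further overflows.

Dunlea, Fallow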